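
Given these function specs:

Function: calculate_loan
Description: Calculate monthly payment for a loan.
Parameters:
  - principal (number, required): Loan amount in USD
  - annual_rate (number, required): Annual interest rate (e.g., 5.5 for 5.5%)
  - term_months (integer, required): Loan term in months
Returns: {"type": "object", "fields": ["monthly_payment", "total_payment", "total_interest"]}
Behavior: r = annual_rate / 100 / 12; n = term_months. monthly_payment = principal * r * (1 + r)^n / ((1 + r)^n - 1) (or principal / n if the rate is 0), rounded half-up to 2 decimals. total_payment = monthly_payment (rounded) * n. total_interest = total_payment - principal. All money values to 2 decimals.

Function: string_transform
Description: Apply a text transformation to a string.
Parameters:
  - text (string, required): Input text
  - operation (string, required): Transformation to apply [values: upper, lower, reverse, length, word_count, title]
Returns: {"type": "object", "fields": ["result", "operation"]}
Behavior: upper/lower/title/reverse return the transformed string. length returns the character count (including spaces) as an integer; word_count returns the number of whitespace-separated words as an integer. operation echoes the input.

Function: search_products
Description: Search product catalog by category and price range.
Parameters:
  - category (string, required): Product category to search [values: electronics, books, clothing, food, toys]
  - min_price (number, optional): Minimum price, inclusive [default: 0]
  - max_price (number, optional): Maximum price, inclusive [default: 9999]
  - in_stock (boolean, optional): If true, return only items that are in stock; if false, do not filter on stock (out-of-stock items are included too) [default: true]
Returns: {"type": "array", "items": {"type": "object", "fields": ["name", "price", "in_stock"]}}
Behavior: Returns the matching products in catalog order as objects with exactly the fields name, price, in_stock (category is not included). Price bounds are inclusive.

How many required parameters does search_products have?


Parameters of search_products: category (required), min_price (optional), max_price (optional), in_stock (optional)
Required count:
1


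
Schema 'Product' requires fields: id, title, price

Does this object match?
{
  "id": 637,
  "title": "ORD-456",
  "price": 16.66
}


Checking required fields... All present.
Valid - all required fields present


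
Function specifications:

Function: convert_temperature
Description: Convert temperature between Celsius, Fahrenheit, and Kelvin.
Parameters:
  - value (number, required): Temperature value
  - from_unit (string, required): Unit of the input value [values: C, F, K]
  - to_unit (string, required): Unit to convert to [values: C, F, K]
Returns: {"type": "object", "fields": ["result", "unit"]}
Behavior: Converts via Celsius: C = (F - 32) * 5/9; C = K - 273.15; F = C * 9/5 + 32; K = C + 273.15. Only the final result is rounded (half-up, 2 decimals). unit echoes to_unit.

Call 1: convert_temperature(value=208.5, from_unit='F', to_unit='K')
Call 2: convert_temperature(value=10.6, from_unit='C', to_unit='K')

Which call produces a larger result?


Call 1:
  To C: (208.5 - 32) * 5/9 = 98.055556
  To K: 98.055556 + 273.15 = 371.205556
  Round to 2 decimals: 371.21
  -> 371.21 K
Call 2:
  Input already in C: 10.6
  To K: 10.6 + 273.15 = 283.75
  Round to 2 decimals: 283.75
  -> 283.75 K
Call 1 (371.21 K)


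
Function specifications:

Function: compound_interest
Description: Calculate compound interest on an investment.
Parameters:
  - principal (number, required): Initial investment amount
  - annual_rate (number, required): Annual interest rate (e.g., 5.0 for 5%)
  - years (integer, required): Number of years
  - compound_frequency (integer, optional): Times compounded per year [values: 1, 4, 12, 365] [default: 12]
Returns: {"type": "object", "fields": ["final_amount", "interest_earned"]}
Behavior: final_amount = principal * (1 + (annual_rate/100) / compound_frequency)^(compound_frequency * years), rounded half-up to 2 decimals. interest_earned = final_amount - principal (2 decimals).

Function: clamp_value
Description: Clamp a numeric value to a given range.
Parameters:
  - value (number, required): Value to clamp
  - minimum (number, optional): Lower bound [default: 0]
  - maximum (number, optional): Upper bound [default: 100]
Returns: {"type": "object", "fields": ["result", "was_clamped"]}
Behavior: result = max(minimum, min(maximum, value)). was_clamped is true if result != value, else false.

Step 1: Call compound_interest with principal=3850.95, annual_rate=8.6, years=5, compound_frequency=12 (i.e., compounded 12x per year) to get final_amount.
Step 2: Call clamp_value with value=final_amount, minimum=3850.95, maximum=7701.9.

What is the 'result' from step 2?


Step 1: compound_interest
  rate per period = 8.6/100/12 = 0.007166666667 (keep full precision); periods = 12 * 5 = 60
  (1 + 0.007166666667)^60 = 1.53490193
  final_amount = 3850.95 * 1.53490193 = 5910.830583 -> 5910.83
  interest_earned = 5910.83 - 3850.95 = 2059.88
  -> final_amount = 5910.83
Step 2: clamp_value(value=5910.83, minimum=3850.95, maximum=7701.9)
  result = max(3850.95, min(7701.9, 5910.83)) = max(3850.95, 5910.83) = 5910.83
  was_clamped = (5910.83 != 5910.83) = false
  -> result = 5910.83
5910.83


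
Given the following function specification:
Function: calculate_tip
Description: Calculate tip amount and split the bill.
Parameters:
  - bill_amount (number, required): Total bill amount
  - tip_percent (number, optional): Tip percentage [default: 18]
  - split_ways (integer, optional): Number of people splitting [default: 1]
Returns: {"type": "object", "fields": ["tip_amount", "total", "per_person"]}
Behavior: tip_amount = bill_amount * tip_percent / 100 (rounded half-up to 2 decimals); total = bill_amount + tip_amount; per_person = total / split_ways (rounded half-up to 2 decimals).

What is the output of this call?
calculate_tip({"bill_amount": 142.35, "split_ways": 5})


Defaults applied: tip_percent=18
tip_amount = 142.35 * 18/100 = 25.623 -> 25.62
total = 142.35 + 25.62 = 167.97
per_person = 167.97 / 5 = 33.594 -> 33.59
Output:
{"tip_amount": 25.62, "total": 167.97, "per_person": 33.59}


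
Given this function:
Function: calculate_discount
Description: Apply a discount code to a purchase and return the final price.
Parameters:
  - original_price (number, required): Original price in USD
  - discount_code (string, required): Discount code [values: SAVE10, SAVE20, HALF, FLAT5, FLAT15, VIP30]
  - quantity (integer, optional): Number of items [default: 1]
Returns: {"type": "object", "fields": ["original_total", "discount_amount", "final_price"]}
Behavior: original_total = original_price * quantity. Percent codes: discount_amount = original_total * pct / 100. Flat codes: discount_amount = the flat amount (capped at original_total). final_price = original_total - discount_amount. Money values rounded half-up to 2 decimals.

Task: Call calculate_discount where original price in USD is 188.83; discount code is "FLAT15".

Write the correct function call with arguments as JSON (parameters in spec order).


Mapping each described value to its parameter name:
  'Original price in USD' -> original_price = 188.83
  'Discount code' -> discount_code = "FLAT15"
calculate_discount({"original_price": 188.83, "discount_code": "FLAT15"})


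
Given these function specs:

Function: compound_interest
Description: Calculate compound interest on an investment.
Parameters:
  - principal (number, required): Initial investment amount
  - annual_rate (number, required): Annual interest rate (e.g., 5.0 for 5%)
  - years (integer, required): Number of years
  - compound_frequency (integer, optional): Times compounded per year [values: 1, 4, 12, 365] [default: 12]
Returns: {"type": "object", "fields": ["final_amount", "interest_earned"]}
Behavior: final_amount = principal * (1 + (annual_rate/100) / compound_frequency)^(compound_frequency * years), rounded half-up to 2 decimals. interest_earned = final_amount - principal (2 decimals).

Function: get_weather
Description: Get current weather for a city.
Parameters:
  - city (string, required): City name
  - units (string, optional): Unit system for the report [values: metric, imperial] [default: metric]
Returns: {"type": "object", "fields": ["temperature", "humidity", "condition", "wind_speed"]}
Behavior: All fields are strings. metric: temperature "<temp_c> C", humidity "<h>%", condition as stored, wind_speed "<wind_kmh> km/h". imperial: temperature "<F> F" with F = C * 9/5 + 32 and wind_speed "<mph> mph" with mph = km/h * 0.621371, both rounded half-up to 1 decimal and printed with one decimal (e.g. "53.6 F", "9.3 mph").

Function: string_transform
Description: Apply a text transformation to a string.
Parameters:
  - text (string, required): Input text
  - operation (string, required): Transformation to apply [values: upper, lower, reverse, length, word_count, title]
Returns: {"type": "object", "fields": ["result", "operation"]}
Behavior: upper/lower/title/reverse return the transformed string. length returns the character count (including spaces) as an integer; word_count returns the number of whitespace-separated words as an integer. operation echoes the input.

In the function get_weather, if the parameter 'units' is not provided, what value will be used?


The get_weather spec declares:
  - units (string, optional): Unit system for the report [values: metric, imperial] [default: metric]
Default:
metric


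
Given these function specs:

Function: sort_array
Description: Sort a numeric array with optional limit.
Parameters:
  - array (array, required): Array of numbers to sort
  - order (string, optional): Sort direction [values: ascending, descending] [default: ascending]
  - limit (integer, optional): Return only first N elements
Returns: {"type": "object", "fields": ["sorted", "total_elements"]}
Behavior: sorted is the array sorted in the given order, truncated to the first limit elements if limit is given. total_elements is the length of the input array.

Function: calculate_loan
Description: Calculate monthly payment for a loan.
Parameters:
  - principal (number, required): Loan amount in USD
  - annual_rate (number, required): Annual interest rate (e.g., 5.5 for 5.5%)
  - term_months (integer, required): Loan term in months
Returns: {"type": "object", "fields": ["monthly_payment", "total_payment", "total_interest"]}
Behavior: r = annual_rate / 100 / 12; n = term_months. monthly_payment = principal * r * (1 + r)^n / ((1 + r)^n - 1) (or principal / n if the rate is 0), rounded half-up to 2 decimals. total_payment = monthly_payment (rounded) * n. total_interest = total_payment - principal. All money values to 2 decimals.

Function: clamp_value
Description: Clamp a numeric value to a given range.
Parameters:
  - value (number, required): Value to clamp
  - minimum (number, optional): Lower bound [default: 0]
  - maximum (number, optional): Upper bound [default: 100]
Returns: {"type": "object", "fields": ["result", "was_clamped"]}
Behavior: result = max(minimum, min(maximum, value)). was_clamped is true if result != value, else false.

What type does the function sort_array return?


The sort_array spec declares Returns: {"type": "object", "fields": ["sorted", "total_elements"]}
Type:
object


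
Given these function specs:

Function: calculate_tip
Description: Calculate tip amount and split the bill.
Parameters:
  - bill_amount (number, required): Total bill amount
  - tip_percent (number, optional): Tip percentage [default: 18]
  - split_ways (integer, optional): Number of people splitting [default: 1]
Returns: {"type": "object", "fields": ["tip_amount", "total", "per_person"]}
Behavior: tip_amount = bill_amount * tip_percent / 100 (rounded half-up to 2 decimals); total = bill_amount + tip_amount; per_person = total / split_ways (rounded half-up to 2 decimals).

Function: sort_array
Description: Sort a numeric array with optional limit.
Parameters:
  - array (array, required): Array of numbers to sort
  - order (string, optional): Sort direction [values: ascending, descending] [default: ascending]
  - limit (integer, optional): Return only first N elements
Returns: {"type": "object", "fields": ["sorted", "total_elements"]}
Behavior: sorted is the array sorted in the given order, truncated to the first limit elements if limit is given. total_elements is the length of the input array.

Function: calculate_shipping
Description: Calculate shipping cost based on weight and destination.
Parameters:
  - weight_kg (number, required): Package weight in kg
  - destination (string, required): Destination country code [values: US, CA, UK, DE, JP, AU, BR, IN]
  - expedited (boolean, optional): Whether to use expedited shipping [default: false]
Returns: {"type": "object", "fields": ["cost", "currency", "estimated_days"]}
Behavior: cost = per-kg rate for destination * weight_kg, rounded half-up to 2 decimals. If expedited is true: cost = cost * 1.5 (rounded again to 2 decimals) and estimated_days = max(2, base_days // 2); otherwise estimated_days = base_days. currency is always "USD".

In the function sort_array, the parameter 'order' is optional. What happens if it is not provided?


The sort_array spec declares:
  - order (string, optional): Sort direction [values: ascending, descending] [default: ascending]
It defaults to ascending


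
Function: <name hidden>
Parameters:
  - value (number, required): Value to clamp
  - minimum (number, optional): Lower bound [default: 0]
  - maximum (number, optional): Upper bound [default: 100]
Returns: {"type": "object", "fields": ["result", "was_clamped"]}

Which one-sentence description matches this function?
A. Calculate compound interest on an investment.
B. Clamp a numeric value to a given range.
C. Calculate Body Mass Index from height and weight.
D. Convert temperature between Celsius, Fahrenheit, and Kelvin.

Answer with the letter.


Parameters value, minimum, maximum and return ["result", "was_clamped"] fit: Clamp a numeric value to a given range.
B


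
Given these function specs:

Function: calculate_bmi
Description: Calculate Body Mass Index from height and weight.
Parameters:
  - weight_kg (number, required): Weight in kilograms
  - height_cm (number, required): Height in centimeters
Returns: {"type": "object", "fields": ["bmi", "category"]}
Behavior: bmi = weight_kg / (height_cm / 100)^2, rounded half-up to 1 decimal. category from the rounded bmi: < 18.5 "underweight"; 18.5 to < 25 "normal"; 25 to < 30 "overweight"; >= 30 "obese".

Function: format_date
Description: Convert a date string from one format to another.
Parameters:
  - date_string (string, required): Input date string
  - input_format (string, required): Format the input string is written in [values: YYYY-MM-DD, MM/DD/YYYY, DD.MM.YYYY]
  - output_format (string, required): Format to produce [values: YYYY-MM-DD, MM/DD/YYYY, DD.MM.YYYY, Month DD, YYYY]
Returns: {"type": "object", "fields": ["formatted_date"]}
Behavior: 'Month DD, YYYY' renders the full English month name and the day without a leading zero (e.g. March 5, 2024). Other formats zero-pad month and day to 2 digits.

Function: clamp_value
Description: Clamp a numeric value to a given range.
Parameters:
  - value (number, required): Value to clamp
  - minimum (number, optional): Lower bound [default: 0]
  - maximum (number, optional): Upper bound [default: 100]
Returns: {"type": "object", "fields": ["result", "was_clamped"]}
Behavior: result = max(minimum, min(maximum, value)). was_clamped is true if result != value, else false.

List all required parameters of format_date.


Parameters of format_date and their required/optional flag:
  date_string: required
  input_format: required
  output_format: required
date_string, input_format, output_format


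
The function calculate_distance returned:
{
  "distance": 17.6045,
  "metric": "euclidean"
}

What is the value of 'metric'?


euclidean


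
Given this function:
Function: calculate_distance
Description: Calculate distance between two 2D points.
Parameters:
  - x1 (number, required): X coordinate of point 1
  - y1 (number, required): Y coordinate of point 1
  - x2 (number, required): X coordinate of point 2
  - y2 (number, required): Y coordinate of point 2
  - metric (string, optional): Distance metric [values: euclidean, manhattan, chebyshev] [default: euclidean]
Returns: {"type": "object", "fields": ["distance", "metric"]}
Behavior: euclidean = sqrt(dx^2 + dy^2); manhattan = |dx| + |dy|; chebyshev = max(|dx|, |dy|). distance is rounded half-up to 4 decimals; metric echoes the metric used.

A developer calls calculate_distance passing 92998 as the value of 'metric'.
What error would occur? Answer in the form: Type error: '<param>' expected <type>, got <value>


Spec: 'metric' is declared as string; 92998 is an integer.
Type error: 'metric' expected string, got 92998


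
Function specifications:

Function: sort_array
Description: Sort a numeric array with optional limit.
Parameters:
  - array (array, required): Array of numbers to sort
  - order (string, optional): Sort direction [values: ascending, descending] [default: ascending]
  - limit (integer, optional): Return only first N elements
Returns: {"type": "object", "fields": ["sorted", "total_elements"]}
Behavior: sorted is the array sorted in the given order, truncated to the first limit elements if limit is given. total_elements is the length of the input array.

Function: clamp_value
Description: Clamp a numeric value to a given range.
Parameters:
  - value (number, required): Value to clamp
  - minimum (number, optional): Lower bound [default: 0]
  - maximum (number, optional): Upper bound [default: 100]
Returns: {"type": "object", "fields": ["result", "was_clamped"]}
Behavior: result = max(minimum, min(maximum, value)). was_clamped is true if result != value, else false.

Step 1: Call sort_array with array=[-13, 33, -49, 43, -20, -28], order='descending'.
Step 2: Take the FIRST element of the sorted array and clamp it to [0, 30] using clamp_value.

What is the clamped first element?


Step 1: sort_array(order=descending)
  sorted: [43, 33, -13, -20, -28, -49]
  -> first element = 43
Step 2: clamp_value(value=43, minimum=0, maximum=30)
  result = max(0, min(30, 43)) = max(0, 30) = 30
  was_clamped = (30 != 43) = true
  -> result = 30
30


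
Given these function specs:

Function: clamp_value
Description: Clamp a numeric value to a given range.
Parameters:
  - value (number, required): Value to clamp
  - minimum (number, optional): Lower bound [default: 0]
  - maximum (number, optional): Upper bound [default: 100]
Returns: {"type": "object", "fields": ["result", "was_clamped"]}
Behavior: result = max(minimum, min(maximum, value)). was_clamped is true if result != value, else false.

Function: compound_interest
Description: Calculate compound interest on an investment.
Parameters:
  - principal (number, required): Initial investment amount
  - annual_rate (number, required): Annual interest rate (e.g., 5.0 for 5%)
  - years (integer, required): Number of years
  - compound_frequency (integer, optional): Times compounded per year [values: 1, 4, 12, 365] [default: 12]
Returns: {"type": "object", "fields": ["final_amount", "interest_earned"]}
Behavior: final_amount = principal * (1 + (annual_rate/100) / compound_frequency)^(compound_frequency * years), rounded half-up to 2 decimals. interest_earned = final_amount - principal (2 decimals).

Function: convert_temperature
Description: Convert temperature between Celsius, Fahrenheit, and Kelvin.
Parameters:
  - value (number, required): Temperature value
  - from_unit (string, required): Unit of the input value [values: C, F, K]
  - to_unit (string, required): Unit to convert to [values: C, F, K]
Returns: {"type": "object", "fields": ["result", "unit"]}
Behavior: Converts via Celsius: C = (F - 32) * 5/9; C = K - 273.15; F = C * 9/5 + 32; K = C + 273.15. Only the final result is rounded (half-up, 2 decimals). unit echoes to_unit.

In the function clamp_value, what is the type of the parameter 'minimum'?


The clamp_value spec declares:
  - minimum (number, optional): Lower bound [default: 0]
Type:
number


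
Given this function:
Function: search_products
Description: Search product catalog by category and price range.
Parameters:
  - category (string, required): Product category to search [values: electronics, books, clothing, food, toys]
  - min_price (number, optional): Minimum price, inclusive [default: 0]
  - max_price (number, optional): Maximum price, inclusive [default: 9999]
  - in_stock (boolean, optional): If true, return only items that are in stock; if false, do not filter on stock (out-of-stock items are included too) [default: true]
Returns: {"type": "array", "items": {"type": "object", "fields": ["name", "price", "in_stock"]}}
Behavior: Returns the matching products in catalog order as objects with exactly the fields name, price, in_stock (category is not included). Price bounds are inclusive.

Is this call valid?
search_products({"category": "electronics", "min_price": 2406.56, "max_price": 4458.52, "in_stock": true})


Checking all required parameters present and types match... All valid.
Valid


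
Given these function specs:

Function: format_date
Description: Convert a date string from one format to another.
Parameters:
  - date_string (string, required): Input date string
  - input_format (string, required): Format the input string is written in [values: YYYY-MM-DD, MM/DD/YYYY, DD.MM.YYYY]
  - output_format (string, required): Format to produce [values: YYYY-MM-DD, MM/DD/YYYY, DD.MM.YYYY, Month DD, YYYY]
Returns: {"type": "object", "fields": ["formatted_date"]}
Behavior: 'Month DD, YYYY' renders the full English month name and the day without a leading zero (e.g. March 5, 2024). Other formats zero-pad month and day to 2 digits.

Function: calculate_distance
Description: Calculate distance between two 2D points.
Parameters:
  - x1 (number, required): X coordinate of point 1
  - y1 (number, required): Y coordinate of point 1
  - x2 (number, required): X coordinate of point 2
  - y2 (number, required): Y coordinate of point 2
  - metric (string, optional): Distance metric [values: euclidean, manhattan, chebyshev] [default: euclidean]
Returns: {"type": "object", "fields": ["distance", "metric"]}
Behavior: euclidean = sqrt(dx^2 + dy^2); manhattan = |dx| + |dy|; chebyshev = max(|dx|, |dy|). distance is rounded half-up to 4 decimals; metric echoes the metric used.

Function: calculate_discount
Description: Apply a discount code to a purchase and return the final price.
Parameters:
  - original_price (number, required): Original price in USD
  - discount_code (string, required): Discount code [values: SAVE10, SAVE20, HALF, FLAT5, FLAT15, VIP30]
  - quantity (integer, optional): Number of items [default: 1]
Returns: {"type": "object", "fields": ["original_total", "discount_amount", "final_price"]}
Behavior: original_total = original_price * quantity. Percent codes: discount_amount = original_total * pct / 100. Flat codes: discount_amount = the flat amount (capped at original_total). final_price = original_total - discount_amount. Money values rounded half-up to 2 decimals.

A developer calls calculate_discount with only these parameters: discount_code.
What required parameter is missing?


Required parameters: original_price, discount_code
Provided: discount_code
Missing: original_price
original_price


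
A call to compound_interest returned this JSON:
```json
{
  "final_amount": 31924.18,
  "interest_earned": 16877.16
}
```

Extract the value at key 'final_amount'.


31924.18


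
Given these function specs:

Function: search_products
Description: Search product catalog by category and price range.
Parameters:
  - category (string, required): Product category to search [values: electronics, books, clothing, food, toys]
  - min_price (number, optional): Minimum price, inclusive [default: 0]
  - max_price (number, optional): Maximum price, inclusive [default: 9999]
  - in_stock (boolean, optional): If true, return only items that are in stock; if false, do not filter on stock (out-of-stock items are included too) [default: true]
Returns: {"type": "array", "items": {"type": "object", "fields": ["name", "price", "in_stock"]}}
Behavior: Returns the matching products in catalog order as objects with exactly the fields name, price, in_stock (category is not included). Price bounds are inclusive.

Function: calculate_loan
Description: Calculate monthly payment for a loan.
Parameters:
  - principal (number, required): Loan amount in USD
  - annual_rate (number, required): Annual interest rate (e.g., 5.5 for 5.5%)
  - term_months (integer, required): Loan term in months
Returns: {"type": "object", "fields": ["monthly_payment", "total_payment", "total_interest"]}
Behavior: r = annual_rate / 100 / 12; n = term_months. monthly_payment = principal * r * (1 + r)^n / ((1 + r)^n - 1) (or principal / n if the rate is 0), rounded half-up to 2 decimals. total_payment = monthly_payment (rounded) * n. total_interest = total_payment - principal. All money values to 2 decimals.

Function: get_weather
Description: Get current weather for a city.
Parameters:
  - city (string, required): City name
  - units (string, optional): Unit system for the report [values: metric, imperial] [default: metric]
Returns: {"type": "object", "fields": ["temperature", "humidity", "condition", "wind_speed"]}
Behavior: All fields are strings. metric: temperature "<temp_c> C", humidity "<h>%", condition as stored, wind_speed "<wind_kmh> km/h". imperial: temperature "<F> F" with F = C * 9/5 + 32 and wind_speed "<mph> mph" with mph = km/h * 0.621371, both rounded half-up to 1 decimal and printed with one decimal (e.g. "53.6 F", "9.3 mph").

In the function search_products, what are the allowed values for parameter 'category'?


The search_products spec declares:
  - category (string, required): Product category to search [values: electronics, books, clothing, food, toys]
Allowed values:
electronics, books, clothing, food, toys


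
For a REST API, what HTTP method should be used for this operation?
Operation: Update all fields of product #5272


GET = read, POST = create, PUT = update/replace, DELETE = remove
This operation is an update/replace.
PUT


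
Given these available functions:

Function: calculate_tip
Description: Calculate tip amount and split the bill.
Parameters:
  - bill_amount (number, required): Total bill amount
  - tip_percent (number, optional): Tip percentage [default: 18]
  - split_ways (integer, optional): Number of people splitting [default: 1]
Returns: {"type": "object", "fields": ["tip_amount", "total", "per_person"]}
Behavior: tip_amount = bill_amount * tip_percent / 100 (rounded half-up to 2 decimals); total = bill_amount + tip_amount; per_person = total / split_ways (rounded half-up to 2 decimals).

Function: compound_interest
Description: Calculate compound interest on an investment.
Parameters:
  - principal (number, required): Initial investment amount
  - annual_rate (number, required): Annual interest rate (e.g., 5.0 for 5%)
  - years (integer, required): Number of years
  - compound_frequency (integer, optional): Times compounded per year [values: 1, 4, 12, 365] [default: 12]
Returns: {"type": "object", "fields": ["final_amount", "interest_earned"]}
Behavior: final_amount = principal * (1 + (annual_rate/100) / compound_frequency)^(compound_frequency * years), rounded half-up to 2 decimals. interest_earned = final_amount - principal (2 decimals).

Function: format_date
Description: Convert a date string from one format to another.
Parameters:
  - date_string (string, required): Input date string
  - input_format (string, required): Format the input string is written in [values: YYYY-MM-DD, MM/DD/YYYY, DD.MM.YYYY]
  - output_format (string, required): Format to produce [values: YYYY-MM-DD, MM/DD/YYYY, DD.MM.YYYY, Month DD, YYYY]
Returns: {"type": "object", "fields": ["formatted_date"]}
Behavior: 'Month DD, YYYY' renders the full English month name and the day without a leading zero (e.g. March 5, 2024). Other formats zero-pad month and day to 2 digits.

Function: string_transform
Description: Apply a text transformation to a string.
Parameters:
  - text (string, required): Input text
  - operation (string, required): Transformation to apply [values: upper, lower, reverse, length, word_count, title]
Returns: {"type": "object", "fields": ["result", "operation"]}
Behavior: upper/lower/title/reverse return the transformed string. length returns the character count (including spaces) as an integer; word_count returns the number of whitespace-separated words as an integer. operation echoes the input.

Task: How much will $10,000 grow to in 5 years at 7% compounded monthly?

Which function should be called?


The task needs a function whose description is: Calculate compound interest on an investment.
compound_interest


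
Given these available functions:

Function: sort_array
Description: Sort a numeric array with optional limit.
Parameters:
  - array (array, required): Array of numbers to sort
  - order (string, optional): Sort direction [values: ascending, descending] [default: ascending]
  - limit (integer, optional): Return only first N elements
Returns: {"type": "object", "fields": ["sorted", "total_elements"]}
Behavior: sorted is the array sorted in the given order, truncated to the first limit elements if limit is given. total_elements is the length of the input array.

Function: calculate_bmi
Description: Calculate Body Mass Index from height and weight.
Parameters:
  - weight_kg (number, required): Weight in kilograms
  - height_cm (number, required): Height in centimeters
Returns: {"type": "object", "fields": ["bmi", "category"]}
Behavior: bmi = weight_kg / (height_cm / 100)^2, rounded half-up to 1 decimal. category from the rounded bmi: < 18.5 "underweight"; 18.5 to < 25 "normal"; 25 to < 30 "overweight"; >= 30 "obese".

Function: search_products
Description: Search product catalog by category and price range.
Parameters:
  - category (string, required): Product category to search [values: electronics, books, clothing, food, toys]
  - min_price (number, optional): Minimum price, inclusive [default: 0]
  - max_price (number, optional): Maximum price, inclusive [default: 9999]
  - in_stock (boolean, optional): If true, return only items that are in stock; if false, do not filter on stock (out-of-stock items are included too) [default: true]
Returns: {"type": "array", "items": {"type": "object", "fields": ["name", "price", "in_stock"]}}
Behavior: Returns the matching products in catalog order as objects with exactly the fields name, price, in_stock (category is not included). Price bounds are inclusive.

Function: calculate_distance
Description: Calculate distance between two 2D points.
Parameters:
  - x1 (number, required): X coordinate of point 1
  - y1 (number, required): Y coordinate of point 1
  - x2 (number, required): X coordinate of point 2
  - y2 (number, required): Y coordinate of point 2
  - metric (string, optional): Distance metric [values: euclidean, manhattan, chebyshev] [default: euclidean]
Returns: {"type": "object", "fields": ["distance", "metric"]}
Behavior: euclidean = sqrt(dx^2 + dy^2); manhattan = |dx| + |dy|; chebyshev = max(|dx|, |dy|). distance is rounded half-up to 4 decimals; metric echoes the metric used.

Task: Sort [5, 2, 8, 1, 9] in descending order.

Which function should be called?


The task needs a function whose description is: Sort a numeric array with optional limit.
sort_array


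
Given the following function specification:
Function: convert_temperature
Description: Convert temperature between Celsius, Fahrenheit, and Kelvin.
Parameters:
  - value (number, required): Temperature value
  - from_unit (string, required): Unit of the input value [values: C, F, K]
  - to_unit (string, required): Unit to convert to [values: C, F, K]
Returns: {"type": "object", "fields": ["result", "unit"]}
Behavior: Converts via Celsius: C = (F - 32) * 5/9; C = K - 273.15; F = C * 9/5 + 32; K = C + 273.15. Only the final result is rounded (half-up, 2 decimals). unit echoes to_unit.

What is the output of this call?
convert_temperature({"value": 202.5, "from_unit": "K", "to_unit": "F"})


To C: 202.5 - 273.15 = -70.65
To F: -70.65 * 9/5 + 32 = -95.17
Round to 2 decimals: -95.17
Output:
{"result": -95.17, "unit": "F"}


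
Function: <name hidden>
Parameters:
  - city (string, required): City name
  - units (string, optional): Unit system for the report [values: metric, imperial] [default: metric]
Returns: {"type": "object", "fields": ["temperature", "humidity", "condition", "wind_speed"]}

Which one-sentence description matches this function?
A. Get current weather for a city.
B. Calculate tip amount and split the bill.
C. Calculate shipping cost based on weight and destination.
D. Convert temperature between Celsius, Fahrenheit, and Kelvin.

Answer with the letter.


Parameters city, units and return ["temperature", "humidity", "condition", "wind_speed"] fit: Get current weather for a city.
A


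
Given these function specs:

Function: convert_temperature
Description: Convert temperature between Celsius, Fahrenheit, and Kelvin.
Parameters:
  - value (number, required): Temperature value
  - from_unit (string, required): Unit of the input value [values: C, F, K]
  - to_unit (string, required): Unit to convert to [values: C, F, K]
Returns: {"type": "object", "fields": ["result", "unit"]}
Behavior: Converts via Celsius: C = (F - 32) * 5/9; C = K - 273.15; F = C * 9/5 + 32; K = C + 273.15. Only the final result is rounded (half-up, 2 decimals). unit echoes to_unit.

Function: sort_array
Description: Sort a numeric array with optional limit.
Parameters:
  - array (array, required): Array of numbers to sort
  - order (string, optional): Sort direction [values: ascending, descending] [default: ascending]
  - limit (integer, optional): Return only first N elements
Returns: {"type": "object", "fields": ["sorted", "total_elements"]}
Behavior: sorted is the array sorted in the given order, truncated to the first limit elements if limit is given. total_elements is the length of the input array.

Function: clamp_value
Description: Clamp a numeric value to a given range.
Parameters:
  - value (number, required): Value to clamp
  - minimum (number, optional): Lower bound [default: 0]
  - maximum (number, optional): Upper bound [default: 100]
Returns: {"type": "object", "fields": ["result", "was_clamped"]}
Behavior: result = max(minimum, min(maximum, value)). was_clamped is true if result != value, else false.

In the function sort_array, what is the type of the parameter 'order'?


The sort_array spec declares:
  - order (string, optional): Sort direction [values: ascending, descending] [default: ascending]
Type:
string


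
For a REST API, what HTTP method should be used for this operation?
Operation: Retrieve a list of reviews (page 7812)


GET = read, POST = create, PUT = update/replace, DELETE = remove
This operation is a read.
GET


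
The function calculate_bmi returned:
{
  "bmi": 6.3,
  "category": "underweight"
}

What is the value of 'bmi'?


6.3


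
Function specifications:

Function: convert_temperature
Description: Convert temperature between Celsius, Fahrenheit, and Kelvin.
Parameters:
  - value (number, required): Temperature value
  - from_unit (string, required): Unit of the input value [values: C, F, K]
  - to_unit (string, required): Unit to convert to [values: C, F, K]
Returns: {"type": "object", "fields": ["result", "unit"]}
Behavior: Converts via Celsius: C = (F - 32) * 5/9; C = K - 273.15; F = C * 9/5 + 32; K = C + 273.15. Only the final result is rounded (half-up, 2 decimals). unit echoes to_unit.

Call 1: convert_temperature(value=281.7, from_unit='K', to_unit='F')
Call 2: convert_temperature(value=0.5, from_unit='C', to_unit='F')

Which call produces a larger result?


Call 1:
  To C: 281.7 - 273.15 = 8.55
  To F: 8.55 * 9/5 + 32 = 47.39
  Round to 2 decimals: 47.39
  -> 47.39 F
Call 2:
  Input already in C: 0.5
  To F: 0.5 * 9/5 + 32 = 32.9
  Round to 2 decimals: 32.9
  -> 32.9 F
Call 1 (47.39 F)


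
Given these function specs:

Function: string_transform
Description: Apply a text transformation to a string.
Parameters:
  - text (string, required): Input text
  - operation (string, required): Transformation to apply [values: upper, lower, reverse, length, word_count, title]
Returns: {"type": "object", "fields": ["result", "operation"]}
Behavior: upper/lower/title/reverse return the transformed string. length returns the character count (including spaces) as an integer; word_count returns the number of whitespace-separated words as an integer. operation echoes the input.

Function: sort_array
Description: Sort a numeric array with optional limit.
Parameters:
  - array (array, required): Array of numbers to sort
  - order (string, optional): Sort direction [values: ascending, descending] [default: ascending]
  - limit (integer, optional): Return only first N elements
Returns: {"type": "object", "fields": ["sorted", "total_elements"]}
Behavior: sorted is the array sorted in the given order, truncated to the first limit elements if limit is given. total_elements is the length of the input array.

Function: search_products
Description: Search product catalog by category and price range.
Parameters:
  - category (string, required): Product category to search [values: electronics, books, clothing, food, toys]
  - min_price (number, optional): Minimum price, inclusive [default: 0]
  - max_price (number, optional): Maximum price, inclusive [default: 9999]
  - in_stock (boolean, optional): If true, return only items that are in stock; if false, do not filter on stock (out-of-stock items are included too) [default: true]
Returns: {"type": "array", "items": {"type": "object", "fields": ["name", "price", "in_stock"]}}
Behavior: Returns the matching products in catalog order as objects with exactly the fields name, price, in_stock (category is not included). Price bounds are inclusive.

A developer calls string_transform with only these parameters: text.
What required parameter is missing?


Required parameters: text, operation
Provided: text
Missing: operation
operation


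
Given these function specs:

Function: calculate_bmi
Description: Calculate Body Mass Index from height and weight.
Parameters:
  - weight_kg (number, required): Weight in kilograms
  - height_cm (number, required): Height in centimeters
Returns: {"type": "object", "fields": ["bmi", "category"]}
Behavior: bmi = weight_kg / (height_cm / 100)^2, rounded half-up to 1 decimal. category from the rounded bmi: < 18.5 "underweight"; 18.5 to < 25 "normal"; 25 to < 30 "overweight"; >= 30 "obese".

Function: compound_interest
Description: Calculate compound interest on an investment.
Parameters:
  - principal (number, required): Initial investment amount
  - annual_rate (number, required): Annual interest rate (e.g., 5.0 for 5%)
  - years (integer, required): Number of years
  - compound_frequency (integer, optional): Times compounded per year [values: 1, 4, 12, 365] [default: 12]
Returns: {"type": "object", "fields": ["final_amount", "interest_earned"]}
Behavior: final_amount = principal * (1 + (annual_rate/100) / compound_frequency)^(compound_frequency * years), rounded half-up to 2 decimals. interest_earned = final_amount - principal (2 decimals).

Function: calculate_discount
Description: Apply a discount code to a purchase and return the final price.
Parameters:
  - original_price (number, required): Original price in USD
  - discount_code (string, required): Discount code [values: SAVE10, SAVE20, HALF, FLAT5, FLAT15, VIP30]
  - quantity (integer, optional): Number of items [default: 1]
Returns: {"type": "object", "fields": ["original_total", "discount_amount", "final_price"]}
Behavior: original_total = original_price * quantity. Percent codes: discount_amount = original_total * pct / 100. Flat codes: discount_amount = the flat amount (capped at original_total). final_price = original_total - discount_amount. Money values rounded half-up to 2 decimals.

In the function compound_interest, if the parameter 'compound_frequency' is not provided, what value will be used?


The compound_interest spec declares:
  - compound_frequency (integer, optional): Times compounded per year [values: 1, 4, 12, 365] [default: 12]
Default:
12
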